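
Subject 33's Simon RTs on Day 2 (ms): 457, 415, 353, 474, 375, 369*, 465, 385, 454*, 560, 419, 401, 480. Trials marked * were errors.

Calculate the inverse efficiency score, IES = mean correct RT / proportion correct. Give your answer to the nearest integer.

Correct trials (n=11): 457, 415, 353, 474, 375, 465, 385, 560, 419, 401, 480
Mean correct RT = 4784/11 = 434.9091 ms
Proportion correct = 11/13
IES = 434.9091 / (11/13) = 513.983 ms

514 ms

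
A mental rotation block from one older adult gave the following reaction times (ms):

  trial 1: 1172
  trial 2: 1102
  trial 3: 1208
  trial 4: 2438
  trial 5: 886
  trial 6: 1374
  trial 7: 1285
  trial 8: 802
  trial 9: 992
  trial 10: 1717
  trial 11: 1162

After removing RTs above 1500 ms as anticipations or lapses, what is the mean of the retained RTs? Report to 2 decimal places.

1109.22 ms

Excluded: 1717, 2438
Retained (n=9): Σ = 9983
Mean = 9983/9 = 1109.2222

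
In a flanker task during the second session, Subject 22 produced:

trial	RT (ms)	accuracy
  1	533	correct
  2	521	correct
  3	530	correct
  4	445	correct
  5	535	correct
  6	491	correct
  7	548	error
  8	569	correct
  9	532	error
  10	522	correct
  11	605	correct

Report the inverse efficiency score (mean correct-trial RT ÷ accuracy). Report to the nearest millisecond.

Correct trials (n=9): 533, 521, 530, 445, 535, 491, 569, 522, 605
Mean correct RT = 4751/9 = 527.8889 ms
Proportion correct = 9/11
IES = 527.8889 / (9/11) = 645.198 ms

645 ms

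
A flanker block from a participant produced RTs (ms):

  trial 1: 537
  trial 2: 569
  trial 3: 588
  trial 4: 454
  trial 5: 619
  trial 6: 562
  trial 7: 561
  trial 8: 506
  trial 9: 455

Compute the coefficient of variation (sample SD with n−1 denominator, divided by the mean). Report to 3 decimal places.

n = 9, Σ = 4851, M = 539.0000
Σ(x−M)² = 26088.000; s = √(26088.000/8) = 57.1052
CV = 57.1052 / 539.0000 = 0.10595

0.106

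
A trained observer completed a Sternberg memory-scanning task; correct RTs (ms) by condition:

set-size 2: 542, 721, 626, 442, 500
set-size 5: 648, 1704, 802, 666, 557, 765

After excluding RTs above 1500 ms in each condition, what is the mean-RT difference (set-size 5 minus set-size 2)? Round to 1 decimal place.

121.4 ms

set-size 5: exclude 1704
M(set-size 2) = 2831/5 = 566.200
M(set-size 5) = 3438/5 = 687.600
Difference = 687.600 − 566.200 = 121.400 ms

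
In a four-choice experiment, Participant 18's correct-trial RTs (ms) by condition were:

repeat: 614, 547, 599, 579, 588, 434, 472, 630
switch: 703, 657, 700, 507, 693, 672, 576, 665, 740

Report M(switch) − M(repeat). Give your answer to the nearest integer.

M(repeat) = 4463/8 = 557.875
M(switch) = 5913/9 = 657.000
Difference = 657.000 − 557.875 = 99.125 ms

99 ms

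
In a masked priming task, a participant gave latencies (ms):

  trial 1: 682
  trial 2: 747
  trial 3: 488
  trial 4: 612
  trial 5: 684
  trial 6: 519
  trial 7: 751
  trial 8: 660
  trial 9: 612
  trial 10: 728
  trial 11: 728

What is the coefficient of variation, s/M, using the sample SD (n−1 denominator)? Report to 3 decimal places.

0.136

n = 11, Σ = 7211, M = 655.5455
Σ(x−M)² = 80012.727; s = √(80012.727/10) = 89.4498
CV = 89.4498 / 655.5455 = 0.13645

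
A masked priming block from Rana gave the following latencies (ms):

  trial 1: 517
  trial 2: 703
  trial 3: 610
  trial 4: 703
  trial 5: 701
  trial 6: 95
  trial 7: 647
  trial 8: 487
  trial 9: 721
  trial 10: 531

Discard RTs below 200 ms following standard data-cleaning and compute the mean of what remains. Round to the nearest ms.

Excluded: 95
Retained (n=9): Σ = 5620
Mean = 5620/9 = 624.4444

624 ms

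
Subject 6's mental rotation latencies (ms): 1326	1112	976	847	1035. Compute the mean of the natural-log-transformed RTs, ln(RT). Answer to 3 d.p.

ln(RT): 7.1899, 7.0139, 6.8835, 6.7417, 6.9422
Σ ln(RT) = 34.7712
Mean = 34.7712/5 = 6.95423

6.954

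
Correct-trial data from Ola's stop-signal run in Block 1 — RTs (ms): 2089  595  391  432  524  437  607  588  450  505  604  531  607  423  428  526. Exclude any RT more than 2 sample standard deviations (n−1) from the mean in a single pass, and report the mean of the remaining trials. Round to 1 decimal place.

n = 16, ΣRT = 9737, M = 608.562
Σ(x−M)² = 2423155.94; s = √(2423155.94/15) = 401.925
Cutoffs: 608.562 ± 2·401.925 → [-195.3, 1412.4]
Outside: 2089 → excluded.
Retained (n=15): Σ = 7648, mean = 7648/15 = 509.867

509.9 ms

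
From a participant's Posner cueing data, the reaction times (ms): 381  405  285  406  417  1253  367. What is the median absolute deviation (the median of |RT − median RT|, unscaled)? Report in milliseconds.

24 ms

Sorted: 285, 367, 381, 405, 406, 417, 1253 → median = 405
|x − 405|: 24, 0, 120, 1, 12, 848, 38
Sorted deviations: 0, 1, 12, 24, 38, 120, 848 → MAD = 24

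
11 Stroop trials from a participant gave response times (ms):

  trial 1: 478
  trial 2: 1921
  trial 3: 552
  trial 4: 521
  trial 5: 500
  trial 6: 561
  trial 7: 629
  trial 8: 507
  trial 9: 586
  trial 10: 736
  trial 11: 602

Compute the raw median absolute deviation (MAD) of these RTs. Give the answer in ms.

Sorted: 478, 500, 507, 521, 552, 561, 586, 602, 629, 736, 1921 → median = 561
|x − 561|: 83, 1360, 9, 40, 61, 0, 68, 54, 25, 175, 41
Sorted deviations: 0, 9, 25, 40, 41, 54, 61, 68, 83, 175, 1360 → MAD = 54

54 ms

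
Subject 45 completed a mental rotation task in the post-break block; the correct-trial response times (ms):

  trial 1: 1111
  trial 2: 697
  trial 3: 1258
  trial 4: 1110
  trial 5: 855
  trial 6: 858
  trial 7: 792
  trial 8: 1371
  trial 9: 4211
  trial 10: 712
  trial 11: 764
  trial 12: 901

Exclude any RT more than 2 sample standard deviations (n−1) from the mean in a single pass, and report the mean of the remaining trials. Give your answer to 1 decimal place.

n = 12, ΣRT = 14640, M = 1220.000
Σ(x−M)² = 10283050.00; s = √(10283050.00/11) = 966.862
Cutoffs: 1220.000 ± 2·966.862 → [-713.7, 3153.7]
Outside: 4211 → excluded.
Retained (n=11): Σ = 10429, mean = 10429/11 = 948.091

948.1 ms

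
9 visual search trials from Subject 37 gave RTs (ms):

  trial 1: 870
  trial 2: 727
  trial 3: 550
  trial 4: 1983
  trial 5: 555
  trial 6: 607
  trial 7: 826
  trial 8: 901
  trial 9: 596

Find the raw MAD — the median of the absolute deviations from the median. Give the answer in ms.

143 ms

Sorted: 550, 555, 596, 607, 727, 826, 870, 901, 1983 → median = 727
|x − 727|: 143, 0, 177, 1256, 172, 120, 99, 174, 131
Sorted deviations: 0, 99, 120, 131, 143, 172, 174, 177, 1256 → MAD = 143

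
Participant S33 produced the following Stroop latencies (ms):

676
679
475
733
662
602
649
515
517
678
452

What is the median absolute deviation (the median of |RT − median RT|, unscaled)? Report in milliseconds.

47 ms

Sorted: 452, 475, 515, 517, 602, 649, 662, 676, 678, 679, 733 → median = 649
|x − 649|: 27, 30, 174, 84, 13, 47, 0, 134, 132, 29, 197
Sorted deviations: 0, 13, 27, 29, 30, 47, 84, 132, 134, 174, 197 → MAD = 47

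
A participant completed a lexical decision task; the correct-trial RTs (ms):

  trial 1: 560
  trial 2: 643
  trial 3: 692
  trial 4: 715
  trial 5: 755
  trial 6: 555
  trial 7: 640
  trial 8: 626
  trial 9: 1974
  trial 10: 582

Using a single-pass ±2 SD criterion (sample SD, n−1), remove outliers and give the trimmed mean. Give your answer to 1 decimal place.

640.9 ms

n = 10, ΣRT = 7742, M = 774.200
Σ(x−M)² = 1638207.60; s = √(1638207.60/9) = 426.642
Cutoffs: 774.200 ± 2·426.642 → [-79.1, 1627.5]
Outside: 1974 → excluded.
Retained (n=9): Σ = 5768, mean = 5768/9 = 640.889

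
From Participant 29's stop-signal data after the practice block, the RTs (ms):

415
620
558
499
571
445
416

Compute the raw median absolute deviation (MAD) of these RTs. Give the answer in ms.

72 ms

Sorted: 415, 416, 445, 499, 558, 571, 620 → median = 499
|x − 499|: 84, 121, 59, 0, 72, 54, 83
Sorted deviations: 0, 54, 59, 72, 83, 84, 121 → MAD = 72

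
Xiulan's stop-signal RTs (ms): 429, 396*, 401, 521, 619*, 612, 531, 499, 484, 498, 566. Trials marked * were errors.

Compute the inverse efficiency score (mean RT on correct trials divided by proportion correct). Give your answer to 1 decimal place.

Correct trials (n=9): 429, 401, 521, 612, 531, 499, 484, 498, 566
Mean correct RT = 4541/9 = 504.5556 ms
Proportion correct = 9/11
IES = 504.5556 / (9/11) = 616.679 ms

616.7 ms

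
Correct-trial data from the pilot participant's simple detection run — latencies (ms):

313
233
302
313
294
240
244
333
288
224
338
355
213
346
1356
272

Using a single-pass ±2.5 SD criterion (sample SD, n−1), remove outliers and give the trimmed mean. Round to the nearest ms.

287 ms

n = 16, ΣRT = 5664, M = 354.000
Σ(x−M)² = 1102030.00; s = √(1102030.00/15) = 271.051
Cutoffs: 354.000 ± 2.5·271.051 → [-323.6, 1031.6]
Outside: 1356 → excluded.
Retained (n=15): Σ = 4308, mean = 4308/15 = 287.200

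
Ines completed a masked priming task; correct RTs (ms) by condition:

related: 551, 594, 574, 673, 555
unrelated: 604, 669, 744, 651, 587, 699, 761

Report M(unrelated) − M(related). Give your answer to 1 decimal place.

84.2 ms

M(related) = 2947/5 = 589.400
M(unrelated) = 4715/7 = 673.571
Difference = 673.571 − 589.400 = 84.171 ms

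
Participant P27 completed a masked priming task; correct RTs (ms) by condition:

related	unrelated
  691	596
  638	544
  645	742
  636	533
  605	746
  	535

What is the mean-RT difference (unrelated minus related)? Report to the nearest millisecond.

M(related) = 3215/5 = 643.000
M(unrelated) = 3696/6 = 616.000
Difference = 616.000 − 643.000 = -27.000 ms

-27 ms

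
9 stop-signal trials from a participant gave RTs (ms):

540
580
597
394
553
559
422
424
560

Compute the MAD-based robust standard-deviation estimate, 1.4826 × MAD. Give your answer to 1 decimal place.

Sorted: 394, 422, 424, 540, 553, 559, 560, 580, 597 → median = 553
|x − 553| sorted: 0, 6, 7, 13, 27, 44, 129, 131, 159 → MAD = 27
Robust SD ≈ 1.4826 × 27 = 40.030

40.0 ms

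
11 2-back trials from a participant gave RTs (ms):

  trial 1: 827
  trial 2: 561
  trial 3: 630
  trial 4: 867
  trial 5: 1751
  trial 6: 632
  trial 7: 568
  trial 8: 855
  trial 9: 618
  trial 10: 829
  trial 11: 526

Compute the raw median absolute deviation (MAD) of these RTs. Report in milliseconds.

106 ms

Sorted: 526, 561, 568, 618, 630, 632, 827, 829, 855, 867, 1751 → median = 632
|x − 632|: 195, 71, 2, 235, 1119, 0, 64, 223, 14, 197, 106
Sorted deviations: 0, 2, 14, 64, 71, 106, 195, 197, 223, 235, 1119 → MAD = 106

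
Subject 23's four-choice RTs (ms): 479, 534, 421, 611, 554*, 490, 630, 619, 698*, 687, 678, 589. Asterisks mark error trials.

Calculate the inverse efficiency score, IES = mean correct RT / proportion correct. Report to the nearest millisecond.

689 ms

Correct trials (n=10): 479, 534, 421, 611, 490, 630, 619, 687, 678, 589
Mean correct RT = 5738/10 = 573.8000 ms
Proportion correct = 10/12
IES = 573.8000 / (10/12) = 688.560 ms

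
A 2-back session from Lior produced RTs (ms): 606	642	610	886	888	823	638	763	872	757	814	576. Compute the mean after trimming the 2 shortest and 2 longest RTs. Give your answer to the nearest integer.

Sorted: 576, 606, 610, 638, 642, 757, 763, 814, 823, 872, 886, 888
Drop lowest 2 (576, 606) and highest 2 (886, 888)
Remaining (n=8): Σ = 5919, mean = 5919/8 = 739.875

740 ms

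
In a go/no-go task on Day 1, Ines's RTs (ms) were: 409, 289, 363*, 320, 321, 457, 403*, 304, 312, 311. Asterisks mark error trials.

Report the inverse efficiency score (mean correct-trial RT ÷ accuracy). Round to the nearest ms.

425 ms

Correct trials (n=8): 409, 289, 320, 321, 457, 304, 312, 311
Mean correct RT = 2723/8 = 340.3750 ms
Proportion correct = 8/10
IES = 340.3750 / (8/10) = 425.469 ms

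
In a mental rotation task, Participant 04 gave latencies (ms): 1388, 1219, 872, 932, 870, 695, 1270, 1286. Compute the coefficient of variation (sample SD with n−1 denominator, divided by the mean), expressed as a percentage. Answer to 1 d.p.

n = 8, Σ = 8532, M = 1066.5000
Σ(x−M)² = 448756.000; s = √(448756.000/7) = 253.1956
CV = 253.1956 / 1066.5000 = 0.23741 = 23.741%

23.7%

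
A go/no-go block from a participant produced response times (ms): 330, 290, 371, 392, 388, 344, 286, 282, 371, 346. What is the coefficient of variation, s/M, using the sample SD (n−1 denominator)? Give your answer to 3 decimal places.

n = 10, Σ = 3400, M = 340.0000
Σ(x−M)² = 15862.000; s = √(15862.000/9) = 41.9815
CV = 41.9815 / 340.0000 = 0.12347

0.123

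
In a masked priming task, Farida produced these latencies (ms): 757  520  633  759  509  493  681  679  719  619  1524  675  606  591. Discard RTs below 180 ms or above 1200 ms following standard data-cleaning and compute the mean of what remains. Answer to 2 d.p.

Excluded: 1524
Retained (n=13): Σ = 8241
Mean = 8241/13 = 633.9231

633.92 ms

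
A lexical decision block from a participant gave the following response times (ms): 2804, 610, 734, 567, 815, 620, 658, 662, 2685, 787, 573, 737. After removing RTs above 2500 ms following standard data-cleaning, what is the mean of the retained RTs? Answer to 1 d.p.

676.3 ms

Excluded: 2685, 2804
Retained (n=10): Σ = 6763
Mean = 6763/10 = 676.3000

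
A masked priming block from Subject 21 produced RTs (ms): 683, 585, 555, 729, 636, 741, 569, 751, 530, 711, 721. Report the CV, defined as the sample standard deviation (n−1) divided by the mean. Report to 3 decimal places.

n = 11, Σ = 7211, M = 655.5455
Σ(x−M)² = 68642.727; s = √(68642.727/10) = 82.8509
CV = 82.8509 / 655.5455 = 0.12638

0.126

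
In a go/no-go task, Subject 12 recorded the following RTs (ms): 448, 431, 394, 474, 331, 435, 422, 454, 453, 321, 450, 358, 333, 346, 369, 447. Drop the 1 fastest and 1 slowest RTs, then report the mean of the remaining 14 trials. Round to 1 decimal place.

Sorted: 321, 331, 333, 346, 358, 369, 394, 422, 431, 435, 447, 448, 450, 453, 454, 474
Drop lowest 1 (321) and highest 1 (474)
Remaining (n=14): Σ = 5671, mean = 5671/14 = 405.071

405.1 ms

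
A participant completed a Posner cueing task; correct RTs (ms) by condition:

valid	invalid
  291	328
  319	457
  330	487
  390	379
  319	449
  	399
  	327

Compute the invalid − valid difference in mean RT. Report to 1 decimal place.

73.9 ms

M(valid) = 1649/5 = 329.800
M(invalid) = 2826/7 = 403.714
Difference = 403.714 − 329.800 = 73.914 ms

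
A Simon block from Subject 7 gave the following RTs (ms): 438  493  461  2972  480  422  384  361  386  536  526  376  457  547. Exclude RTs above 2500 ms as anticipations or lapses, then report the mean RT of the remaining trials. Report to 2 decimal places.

451.31 ms

Excluded: 2972
Retained (n=13): Σ = 5867
Mean = 5867/13 = 451.3077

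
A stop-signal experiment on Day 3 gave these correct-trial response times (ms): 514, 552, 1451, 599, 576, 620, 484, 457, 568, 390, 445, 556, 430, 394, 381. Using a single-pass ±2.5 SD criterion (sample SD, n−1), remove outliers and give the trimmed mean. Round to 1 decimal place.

n = 15, ΣRT = 8417, M = 561.133
Σ(x−M)² = 936505.73; s = √(936505.73/14) = 258.637
Cutoffs: 561.133 ± 2.5·258.637 → [-85.5, 1207.7]
Outside: 1451 → excluded.
Retained (n=14): Σ = 6966, mean = 6966/14 = 497.571

497.6 ms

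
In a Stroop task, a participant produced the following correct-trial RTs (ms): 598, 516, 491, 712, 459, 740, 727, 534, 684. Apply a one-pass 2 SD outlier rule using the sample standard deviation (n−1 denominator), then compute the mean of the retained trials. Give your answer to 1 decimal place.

n = 9, ΣRT = 5461, M = 606.778
Σ(x−M)² = 98093.56; s = √(98093.56/8) = 110.733
Cutoffs: 606.778 ± 2·110.733 → [385.3, 828.2]
No RTs fall outside the cutoffs; all 9 retained. Mean = 5461/9 = 606.778

606.8 ms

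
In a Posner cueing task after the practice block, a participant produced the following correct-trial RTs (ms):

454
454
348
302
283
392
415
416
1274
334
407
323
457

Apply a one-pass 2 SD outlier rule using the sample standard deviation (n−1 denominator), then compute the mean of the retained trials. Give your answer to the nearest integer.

n = 13, ΣRT = 5859, M = 450.692
Σ(x−M)² = 776426.77; s = √(776426.77/12) = 254.366
Cutoffs: 450.692 ± 2·254.366 → [-58.0, 959.4]
Outside: 1274 → excluded.
Retained (n=12): Σ = 4585, mean = 4585/12 = 382.083

382 ms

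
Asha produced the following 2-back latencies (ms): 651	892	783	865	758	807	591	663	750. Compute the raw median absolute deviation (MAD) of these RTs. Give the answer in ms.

Sorted: 591, 651, 663, 750, 758, 783, 807, 865, 892 → median = 758
|x − 758|: 107, 134, 25, 107, 0, 49, 167, 95, 8
Sorted deviations: 0, 8, 25, 49, 95, 107, 107, 134, 167 → MAD = 95

95 ms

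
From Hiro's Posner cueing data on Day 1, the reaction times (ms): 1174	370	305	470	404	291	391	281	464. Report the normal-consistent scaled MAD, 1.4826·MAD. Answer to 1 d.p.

Sorted: 281, 291, 305, 370, 391, 404, 464, 470, 1174 → median = 391
|x − 391| sorted: 0, 13, 21, 73, 79, 86, 100, 110, 783 → MAD = 79
Robust SD ≈ 1.4826 × 79 = 117.125

117.1 ms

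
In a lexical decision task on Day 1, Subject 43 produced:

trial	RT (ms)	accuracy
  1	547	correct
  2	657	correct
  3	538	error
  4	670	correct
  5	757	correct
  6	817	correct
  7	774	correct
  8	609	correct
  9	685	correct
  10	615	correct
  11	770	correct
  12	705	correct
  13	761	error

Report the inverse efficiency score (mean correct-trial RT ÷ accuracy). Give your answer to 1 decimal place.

Correct trials (n=11): 547, 657, 670, 757, 817, 774, 609, 685, 615, 770, 705
Mean correct RT = 7606/11 = 691.4545 ms
Proportion correct = 11/13
IES = 691.4545 / (11/13) = 817.174 ms

817.2 ms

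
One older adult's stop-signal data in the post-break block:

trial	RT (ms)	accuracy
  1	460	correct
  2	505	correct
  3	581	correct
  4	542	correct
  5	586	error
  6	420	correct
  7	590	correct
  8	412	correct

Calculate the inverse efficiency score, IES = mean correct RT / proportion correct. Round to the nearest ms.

573 ms

Correct trials (n=7): 460, 505, 581, 542, 420, 590, 412
Mean correct RT = 3510/7 = 501.4286 ms
Proportion correct = 7/8
IES = 501.4286 / (7/8) = 573.061 ms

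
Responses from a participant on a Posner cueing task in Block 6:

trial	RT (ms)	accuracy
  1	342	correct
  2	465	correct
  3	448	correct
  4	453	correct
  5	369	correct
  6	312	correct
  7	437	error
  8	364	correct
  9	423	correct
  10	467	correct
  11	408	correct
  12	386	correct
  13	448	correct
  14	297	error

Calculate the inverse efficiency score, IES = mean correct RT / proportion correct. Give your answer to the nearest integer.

475 ms

Correct trials (n=12): 342, 465, 448, 453, 369, 312, 364, 423, 467, 408, 386, 448
Mean correct RT = 4885/12 = 407.0833 ms
Proportion correct = 12/14
IES = 407.0833 / (12/14) = 474.931 ms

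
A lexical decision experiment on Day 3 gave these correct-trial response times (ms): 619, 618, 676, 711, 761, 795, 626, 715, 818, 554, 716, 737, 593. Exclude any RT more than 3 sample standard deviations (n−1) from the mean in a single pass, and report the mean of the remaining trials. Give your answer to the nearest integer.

688 ms

n = 13, ΣRT = 8939, M = 687.615
Σ(x−M)² = 78749.08; s = √(78749.08/12) = 81.009
Cutoffs: 687.615 ± 3·81.009 → [444.6, 930.6]
No RTs fall outside the cutoffs; all 13 retained. Mean = 8939/13 = 687.615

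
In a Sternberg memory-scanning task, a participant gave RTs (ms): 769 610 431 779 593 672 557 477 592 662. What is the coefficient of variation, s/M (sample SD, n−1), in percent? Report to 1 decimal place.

n = 10, Σ = 6142, M = 614.2000
Σ(x−M)² = 113365.600; s = √(113365.600/9) = 112.2327
CV = 112.2327 / 614.2000 = 0.18273 = 18.273%

18.3%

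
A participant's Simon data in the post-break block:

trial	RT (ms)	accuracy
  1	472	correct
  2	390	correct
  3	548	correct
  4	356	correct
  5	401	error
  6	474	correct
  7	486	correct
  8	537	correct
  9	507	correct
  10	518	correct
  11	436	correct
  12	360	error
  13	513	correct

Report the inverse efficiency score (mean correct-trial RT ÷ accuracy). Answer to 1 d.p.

562.7 ms

Correct trials (n=11): 472, 390, 548, 356, 474, 486, 537, 507, 518, 436, 513
Mean correct RT = 5237/11 = 476.0909 ms
Proportion correct = 11/13
IES = 476.0909 / (11/13) = 562.653 ms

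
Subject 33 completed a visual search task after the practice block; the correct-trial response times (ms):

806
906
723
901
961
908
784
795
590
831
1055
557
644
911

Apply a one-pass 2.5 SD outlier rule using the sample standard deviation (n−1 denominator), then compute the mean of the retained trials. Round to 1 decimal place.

812.3 ms

n = 14, ΣRT = 11372, M = 812.286
Σ(x−M)² = 268946.86; s = √(268946.86/13) = 143.834
Cutoffs: 812.286 ± 2.5·143.834 → [452.7, 1171.9]
No RTs fall outside the cutoffs; all 14 retained. Mean = 11372/14 = 812.286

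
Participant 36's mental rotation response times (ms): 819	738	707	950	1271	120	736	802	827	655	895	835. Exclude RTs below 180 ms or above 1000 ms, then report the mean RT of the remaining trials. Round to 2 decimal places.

796.40 ms

Excluded: 120, 1271
Retained (n=10): Σ = 7964
Mean = 7964/10 = 796.4000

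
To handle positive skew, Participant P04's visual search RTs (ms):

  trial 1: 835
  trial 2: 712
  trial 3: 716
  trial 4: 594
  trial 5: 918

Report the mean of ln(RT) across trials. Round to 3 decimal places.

6.616

ln(RT): 6.7274, 6.5681, 6.5737, 6.3869, 6.8222
Σ ln(RT) = 33.0783
Mean = 33.0783/5 = 6.61565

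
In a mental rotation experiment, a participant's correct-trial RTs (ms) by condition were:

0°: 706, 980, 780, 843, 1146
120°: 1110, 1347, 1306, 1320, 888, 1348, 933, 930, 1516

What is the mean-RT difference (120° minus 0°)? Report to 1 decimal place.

M(0°) = 4455/5 = 891.000
M(120°) = 10698/9 = 1188.667
Difference = 1188.667 − 891.000 = 297.667 ms

297.7 ms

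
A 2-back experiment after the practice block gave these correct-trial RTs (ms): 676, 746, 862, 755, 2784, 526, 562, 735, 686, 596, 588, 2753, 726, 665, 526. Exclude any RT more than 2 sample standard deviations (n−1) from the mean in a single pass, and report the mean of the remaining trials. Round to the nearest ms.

665 ms

n = 15, ΣRT = 14186, M = 945.733
Σ(x−M)² = 7790330.93; s = √(7790330.93/14) = 745.957
Cutoffs: 945.733 ± 2·745.957 → [-546.2, 2437.6]
Outside: 2753, 2784 → excluded.
Retained (n=13): Σ = 8649, mean = 8649/13 = 665.308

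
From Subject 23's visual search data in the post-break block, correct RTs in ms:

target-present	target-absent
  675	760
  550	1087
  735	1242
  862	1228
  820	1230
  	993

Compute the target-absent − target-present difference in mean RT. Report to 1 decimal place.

361.6 ms

M(target-present) = 3642/5 = 728.400
M(target-absent) = 6540/6 = 1090.000
Difference = 1090.000 − 728.400 = 361.600 ms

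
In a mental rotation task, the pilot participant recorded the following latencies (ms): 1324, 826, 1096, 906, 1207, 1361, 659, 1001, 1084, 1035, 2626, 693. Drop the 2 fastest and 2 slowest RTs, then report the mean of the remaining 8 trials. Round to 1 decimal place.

1059.9 ms

Sorted: 659, 693, 826, 906, 1001, 1035, 1084, 1096, 1207, 1324, 1361, 2626
Drop lowest 2 (659, 693) and highest 2 (1361, 2626)
Remaining (n=8): Σ = 8479, mean = 8479/8 = 1059.875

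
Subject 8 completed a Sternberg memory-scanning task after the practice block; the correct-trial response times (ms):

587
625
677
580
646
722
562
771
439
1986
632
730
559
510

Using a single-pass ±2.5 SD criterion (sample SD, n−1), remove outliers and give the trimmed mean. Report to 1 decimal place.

618.5 ms

n = 14, ΣRT = 10026, M = 716.143
Σ(x−M)² = 1840581.71; s = √(1840581.71/13) = 376.275
Cutoffs: 716.143 ± 2.5·376.275 → [-224.5, 1656.8]
Outside: 1986 → excluded.
Retained (n=13): Σ = 8040, mean = 8040/13 = 618.462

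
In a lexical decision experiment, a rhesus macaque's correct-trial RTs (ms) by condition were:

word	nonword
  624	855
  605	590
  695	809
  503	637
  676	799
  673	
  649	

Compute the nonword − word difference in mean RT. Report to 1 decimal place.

M(word) = 4425/7 = 632.143
M(nonword) = 3690/5 = 738.000
Difference = 738.000 − 632.143 = 105.857 ms

105.9 ms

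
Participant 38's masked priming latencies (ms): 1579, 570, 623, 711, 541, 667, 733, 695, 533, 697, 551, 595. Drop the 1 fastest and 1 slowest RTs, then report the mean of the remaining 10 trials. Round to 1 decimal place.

Sorted: 533, 541, 551, 570, 595, 623, 667, 695, 697, 711, 733, 1579
Drop lowest 1 (533) and highest 1 (1579)
Remaining (n=10): Σ = 6383, mean = 6383/10 = 638.300

638.3 ms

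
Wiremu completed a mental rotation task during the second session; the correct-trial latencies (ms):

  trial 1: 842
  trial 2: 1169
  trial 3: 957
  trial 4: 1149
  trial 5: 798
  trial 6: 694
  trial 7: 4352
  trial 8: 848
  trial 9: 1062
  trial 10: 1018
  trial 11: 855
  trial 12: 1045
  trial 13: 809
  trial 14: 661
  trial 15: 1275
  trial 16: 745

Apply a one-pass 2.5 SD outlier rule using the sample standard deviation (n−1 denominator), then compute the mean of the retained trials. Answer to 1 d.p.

n = 16, ΣRT = 18279, M = 1142.438
Σ(x−M)² = 11465677.94; s = √(11465677.94/15) = 874.287
Cutoffs: 1142.438 ± 2.5·874.287 → [-1043.3, 3328.2]
Outside: 4352 → excluded.
Retained (n=15): Σ = 13927, mean = 13927/15 = 928.467

928.5 ms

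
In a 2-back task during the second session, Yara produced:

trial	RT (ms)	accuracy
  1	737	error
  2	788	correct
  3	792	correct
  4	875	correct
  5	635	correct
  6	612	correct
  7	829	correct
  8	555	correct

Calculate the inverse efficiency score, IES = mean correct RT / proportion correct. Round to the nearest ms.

830 ms

Correct trials (n=7): 788, 792, 875, 635, 612, 829, 555
Mean correct RT = 5086/7 = 726.5714 ms
Proportion correct = 7/8
IES = 726.5714 / (7/8) = 830.367 ms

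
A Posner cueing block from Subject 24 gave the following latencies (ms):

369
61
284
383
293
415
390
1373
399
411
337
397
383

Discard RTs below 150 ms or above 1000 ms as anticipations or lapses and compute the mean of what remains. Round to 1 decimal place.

Excluded: 61, 1373
Retained (n=11): Σ = 4061
Mean = 4061/11 = 369.1818

369.2 ms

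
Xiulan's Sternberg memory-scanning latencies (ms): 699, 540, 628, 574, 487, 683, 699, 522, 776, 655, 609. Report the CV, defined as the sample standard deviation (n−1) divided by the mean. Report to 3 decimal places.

n = 11, Σ = 6872, M = 624.7273
Σ(x−M)² = 77760.182; s = √(77760.182/10) = 88.1817
CV = 88.1817 / 624.7273 = 0.14115

0.141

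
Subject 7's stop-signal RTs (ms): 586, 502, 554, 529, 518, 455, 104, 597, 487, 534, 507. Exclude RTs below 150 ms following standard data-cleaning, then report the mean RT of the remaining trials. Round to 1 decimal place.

Excluded: 104
Retained (n=10): Σ = 5269
Mean = 5269/10 = 526.9000

526.9 ms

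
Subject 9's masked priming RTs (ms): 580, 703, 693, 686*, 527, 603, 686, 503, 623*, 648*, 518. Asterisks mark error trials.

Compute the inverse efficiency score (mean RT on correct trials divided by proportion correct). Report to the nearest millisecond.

Correct trials (n=8): 580, 703, 693, 527, 603, 686, 503, 518
Mean correct RT = 4813/8 = 601.6250 ms
Proportion correct = 8/11
IES = 601.6250 / (8/11) = 827.234 ms

827 ms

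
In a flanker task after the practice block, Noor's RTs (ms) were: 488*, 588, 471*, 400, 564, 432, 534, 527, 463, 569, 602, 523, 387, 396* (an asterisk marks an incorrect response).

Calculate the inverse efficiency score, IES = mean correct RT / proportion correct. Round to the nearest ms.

Correct trials (n=11): 588, 400, 564, 432, 534, 527, 463, 569, 602, 523, 387
Mean correct RT = 5589/11 = 508.0909 ms
Proportion correct = 11/14
IES = 508.0909 / (11/14) = 646.661 ms

647 ms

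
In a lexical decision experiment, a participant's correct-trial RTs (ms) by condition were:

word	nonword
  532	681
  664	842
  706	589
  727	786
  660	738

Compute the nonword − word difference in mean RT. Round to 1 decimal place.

M(word) = 3289/5 = 657.800
M(nonword) = 3636/5 = 727.200
Difference = 727.200 − 657.800 = 69.400 ms

69.4 ms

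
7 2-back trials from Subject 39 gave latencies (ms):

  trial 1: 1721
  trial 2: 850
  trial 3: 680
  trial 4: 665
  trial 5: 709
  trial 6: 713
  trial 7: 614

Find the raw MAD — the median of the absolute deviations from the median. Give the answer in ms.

Sorted: 614, 665, 680, 709, 713, 850, 1721 → median = 709
|x − 709|: 1012, 141, 29, 44, 0, 4, 95
Sorted deviations: 0, 4, 29, 44, 95, 141, 1012 → MAD = 44

44 ms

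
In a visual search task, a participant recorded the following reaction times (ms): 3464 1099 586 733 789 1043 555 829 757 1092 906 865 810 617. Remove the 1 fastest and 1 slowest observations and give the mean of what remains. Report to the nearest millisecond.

844 ms

Sorted: 555, 586, 617, 733, 757, 789, 810, 829, 865, 906, 1043, 1092, 1099, 3464
Drop lowest 1 (555) and highest 1 (3464)
Remaining (n=12): Σ = 10126, mean = 10126/12 = 843.833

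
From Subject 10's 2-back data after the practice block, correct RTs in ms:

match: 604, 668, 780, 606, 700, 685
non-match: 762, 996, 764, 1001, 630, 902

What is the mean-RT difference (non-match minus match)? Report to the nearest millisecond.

169 ms

M(match) = 4043/6 = 673.833
M(non-match) = 5055/6 = 842.500
Difference = 842.500 − 673.833 = 168.667 ms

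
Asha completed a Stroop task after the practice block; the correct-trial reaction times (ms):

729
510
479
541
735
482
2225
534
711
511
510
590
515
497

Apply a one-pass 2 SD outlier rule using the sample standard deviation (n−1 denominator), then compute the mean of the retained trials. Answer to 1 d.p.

n = 14, ΣRT = 9569, M = 683.500
Σ(x−M)² = 2668657.50; s = √(2668657.50/13) = 453.080
Cutoffs: 683.500 ± 2·453.080 → [-222.7, 1589.7]
Outside: 2225 → excluded.
Retained (n=13): Σ = 7344, mean = 7344/13 = 564.923

564.9 ms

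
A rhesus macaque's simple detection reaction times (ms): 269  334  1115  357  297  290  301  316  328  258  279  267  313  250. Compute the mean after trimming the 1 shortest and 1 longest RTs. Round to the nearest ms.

301 ms

Sorted: 250, 258, 267, 269, 279, 290, 297, 301, 313, 316, 328, 334, 357, 1115
Drop lowest 1 (250) and highest 1 (1115)
Remaining (n=12): Σ = 3609, mean = 3609/12 = 300.750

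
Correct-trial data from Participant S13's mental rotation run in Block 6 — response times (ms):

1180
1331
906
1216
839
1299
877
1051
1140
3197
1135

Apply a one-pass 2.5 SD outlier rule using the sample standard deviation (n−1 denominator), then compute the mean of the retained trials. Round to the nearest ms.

1097 ms

n = 11, ΣRT = 14171, M = 1288.273
Σ(x−M)² = 4281026.18; s = √(4281026.18/10) = 654.296
Cutoffs: 1288.273 ± 2.5·654.296 → [-347.5, 2924.0]
Outside: 3197 → excluded.
Retained (n=10): Σ = 10974, mean = 10974/10 = 1097.400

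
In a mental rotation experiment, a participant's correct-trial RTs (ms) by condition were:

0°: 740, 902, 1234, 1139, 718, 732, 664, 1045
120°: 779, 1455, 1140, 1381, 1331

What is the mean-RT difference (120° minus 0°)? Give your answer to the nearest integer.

320 ms

M(0°) = 7174/8 = 896.750
M(120°) = 6086/5 = 1217.200
Difference = 1217.200 − 896.750 = 320.450 ms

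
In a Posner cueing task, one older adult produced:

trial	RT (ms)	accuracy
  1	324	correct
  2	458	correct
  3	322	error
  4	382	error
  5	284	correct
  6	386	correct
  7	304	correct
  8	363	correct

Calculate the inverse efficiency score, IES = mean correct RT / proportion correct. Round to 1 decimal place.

470.9 ms

Correct trials (n=6): 324, 458, 284, 386, 304, 363
Mean correct RT = 2119/6 = 353.1667 ms
Proportion correct = 6/8
IES = 353.1667 / (6/8) = 470.889 ms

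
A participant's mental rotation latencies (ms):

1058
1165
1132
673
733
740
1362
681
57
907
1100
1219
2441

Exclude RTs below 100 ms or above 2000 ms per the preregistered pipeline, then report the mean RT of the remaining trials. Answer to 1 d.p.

Excluded: 57, 2441
Retained (n=11): Σ = 10770
Mean = 10770/11 = 979.0909

979.1 ms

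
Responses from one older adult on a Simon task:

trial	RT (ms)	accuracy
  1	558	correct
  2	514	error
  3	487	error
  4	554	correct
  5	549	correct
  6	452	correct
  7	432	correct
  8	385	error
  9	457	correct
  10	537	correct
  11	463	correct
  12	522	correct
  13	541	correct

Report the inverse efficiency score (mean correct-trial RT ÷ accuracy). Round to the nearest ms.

Correct trials (n=10): 558, 554, 549, 452, 432, 457, 537, 463, 522, 541
Mean correct RT = 5065/10 = 506.5000 ms
Proportion correct = 10/13
IES = 506.5000 / (10/13) = 658.450 ms

658 ms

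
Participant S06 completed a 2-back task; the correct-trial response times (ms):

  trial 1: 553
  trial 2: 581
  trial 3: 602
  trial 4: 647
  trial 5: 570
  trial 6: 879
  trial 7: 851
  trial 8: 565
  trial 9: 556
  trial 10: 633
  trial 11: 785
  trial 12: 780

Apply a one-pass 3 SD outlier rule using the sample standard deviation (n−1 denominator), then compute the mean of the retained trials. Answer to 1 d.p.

n = 12, ΣRT = 8002, M = 666.833
Σ(x−M)² = 163799.67; s = √(163799.67/11) = 122.028
Cutoffs: 666.833 ± 3·122.028 → [300.7, 1032.9]
No RTs fall outside the cutoffs; all 12 retained. Mean = 8002/12 = 666.833

666.8 ms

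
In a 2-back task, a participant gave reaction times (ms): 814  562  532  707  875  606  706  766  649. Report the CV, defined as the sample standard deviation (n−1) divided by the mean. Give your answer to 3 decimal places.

0.167

n = 9, Σ = 6217, M = 690.7778
Σ(x−M)² = 106001.556; s = √(106001.556/8) = 115.1095
CV = 115.1095 / 690.7778 = 0.16664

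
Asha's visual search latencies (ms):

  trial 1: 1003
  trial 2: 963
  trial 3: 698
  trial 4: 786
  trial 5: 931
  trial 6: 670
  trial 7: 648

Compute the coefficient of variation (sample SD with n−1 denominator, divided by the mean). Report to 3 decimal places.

n = 7, Σ = 5699, M = 814.1429
Σ(x−M)² = 134142.857; s = √(134142.857/6) = 149.5231
CV = 149.5231 / 814.1429 = 0.18366

0.184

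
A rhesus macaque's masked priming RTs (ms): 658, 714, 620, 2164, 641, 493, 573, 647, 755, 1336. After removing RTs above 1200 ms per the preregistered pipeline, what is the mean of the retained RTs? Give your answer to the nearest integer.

Excluded: 1336, 2164
Retained (n=8): Σ = 5101
Mean = 5101/8 = 637.6250

638 ms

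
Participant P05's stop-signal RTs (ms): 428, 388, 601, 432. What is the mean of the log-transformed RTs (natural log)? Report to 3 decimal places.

ln(RT): 6.0591, 5.9610, 6.3986, 6.0684
Σ ln(RT) = 24.4871
Mean = 24.4871/4 = 6.12179

6.122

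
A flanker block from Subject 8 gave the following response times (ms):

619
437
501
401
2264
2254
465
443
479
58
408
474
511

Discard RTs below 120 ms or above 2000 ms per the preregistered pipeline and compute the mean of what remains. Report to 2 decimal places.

473.80 ms

Excluded: 58, 2254, 2264
Retained (n=10): Σ = 4738
Mean = 4738/10 = 473.8000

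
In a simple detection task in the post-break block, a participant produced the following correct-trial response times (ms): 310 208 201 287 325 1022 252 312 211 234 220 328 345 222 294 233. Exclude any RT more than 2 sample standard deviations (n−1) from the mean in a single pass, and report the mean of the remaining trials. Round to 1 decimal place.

265.5 ms

n = 16, ΣRT = 5004, M = 312.750
Σ(x−M)² = 572385.00; s = √(572385.00/15) = 195.343
Cutoffs: 312.750 ± 2·195.343 → [-77.9, 703.4]
Outside: 1022 → excluded.
Retained (n=15): Σ = 3982, mean = 3982/15 = 265.467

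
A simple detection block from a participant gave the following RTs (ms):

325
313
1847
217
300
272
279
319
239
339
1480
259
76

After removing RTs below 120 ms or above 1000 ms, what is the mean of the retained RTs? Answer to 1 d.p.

286.2 ms

Excluded: 76, 1480, 1847
Retained (n=10): Σ = 2862
Mean = 2862/10 = 286.2000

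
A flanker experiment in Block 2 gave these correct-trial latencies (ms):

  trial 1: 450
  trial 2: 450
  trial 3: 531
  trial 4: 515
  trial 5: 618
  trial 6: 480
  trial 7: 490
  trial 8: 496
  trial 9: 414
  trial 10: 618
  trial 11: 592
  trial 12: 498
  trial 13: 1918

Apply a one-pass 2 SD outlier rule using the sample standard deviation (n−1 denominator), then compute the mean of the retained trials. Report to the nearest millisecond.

513 ms

n = 13, ΣRT = 8070, M = 620.769
Σ(x−M)² = 1871530.31; s = √(1871530.31/12) = 394.919
Cutoffs: 620.769 ± 2·394.919 → [-169.1, 1410.6]
Outside: 1918 → excluded.
Retained (n=12): Σ = 6152, mean = 6152/12 = 512.667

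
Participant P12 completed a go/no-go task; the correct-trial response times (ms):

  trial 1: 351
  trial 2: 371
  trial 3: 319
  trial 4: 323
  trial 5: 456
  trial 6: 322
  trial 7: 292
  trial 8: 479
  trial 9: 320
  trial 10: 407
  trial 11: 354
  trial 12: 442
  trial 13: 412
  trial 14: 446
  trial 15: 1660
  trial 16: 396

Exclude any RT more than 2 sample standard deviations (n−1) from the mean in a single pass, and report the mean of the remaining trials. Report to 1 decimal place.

379.3 ms

n = 16, ΣRT = 7350, M = 459.375
Σ(x−M)² = 1586655.75; s = √(1586655.75/15) = 325.234
Cutoffs: 459.375 ± 2·325.234 → [-191.1, 1109.8]
Outside: 1660 → excluded.
Retained (n=15): Σ = 5690, mean = 5690/15 = 379.333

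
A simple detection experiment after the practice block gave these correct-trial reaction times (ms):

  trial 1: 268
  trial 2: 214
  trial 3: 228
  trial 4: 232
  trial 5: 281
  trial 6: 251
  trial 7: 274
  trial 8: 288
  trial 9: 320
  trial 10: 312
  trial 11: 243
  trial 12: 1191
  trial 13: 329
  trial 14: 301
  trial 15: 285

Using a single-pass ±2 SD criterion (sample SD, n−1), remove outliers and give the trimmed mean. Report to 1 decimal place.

273.3 ms

n = 15, ΣRT = 5017, M = 334.467
Σ(x−M)² = 802731.73; s = √(802731.73/14) = 239.454
Cutoffs: 334.467 ± 2·239.454 → [-144.4, 813.4]
Outside: 1191 → excluded.
Retained (n=14): Σ = 3826, mean = 3826/14 = 273.286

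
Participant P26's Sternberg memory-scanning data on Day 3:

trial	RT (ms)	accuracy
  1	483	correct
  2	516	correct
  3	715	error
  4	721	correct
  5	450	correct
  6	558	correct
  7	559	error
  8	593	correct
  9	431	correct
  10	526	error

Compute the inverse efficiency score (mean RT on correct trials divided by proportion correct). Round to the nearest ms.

Correct trials (n=7): 483, 516, 721, 450, 558, 593, 431
Mean correct RT = 3752/7 = 536.0000 ms
Proportion correct = 7/10
IES = 536.0000 / (7/10) = 765.714 ms

766 ms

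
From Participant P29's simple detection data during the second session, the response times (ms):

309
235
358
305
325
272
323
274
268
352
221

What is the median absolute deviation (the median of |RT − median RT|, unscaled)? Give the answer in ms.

33 ms

Sorted: 221, 235, 268, 272, 274, 305, 309, 323, 325, 352, 358 → median = 305
|x − 305|: 4, 70, 53, 0, 20, 33, 18, 31, 37, 47, 84
Sorted deviations: 0, 4, 18, 20, 31, 33, 37, 47, 53, 70, 84 → MAD = 33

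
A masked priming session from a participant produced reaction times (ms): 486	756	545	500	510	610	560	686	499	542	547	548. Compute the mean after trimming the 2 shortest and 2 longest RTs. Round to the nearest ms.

545 ms

Sorted: 486, 499, 500, 510, 542, 545, 547, 548, 560, 610, 686, 756
Drop lowest 2 (486, 499) and highest 2 (686, 756)
Remaining (n=8): Σ = 4362, mean = 4362/8 = 545.250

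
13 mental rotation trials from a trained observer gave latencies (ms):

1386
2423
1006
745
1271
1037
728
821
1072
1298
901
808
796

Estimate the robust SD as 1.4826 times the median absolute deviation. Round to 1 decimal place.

311.3 ms

Sorted: 728, 745, 796, 808, 821, 901, 1006, 1037, 1072, 1271, 1298, 1386, 2423 → median = 1006
|x − 1006| sorted: 0, 31, 66, 105, 185, 198, 210, 261, 265, 278, 292, 380, 1417 → MAD = 210
Robust SD ≈ 1.4826 × 210 = 311.346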